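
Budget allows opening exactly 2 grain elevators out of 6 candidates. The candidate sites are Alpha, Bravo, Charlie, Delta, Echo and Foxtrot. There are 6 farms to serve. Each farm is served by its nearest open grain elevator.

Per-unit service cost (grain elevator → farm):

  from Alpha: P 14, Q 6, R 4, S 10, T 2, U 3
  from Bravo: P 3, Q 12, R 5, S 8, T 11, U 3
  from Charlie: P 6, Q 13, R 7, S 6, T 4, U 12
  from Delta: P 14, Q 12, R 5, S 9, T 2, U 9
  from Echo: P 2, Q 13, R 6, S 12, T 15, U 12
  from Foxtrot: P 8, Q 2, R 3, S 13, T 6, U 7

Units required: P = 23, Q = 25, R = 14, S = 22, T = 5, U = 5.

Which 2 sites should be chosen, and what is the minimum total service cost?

With exactly 2 open, each farm uses its cheapest among the chosen.
{Bravo, Foxtrot}: P→Bravo 3·23=69, Q→Foxtrot 2·25=50, R→Foxtrot 3·14=42, S→Bravo 8·22=176, T→Foxtrot 6·5=30, U→Bravo 3·5=15. Service cost 382.
{Charlie, Foxtrot}: service cost 417
{Echo, Foxtrot}: service cost 467
Among all 15 size-2 choices, {Bravo, Foxtrot} is lowest.

Choose Bravo and Foxtrot; total service cost 382.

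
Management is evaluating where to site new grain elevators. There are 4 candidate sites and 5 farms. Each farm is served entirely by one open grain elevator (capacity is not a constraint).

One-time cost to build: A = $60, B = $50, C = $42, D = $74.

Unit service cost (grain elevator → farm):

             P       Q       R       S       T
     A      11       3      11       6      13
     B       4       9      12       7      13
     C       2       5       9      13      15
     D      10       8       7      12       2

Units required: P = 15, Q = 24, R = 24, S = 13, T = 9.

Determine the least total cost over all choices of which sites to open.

Minimum total cost: 542

For any fixed open set, each farm goes to its cheapest open site; total = fixed + service.
{A, C, D}: P→C 2·15=30, Q→A 3·24=72, R→D 7·24=168, S→A 6·13=78, T→D 2·9=18. Service 366; fixed 176; total 542.
{A, B, D}: service 396 + fixed 184 = 580
{A, B, C, D}: service 366 + fixed 226 = 592
{C}: service 670 + fixed 42 = 712
No other subset beats 542.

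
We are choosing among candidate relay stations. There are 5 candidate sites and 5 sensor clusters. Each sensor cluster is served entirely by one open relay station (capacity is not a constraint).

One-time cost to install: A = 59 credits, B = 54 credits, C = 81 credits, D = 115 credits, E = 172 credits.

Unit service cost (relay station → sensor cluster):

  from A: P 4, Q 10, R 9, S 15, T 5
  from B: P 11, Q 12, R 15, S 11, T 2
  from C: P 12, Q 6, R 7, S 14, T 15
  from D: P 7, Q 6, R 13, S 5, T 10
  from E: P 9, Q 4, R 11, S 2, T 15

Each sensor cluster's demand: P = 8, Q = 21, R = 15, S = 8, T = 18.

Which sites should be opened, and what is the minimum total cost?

For any fixed open set, each sensor cluster goes to its cheapest open site; total = fixed + service.
{B, C}: P→B 11·8=88, Q→C 6·21=126, R→C 7·15=105, S→B 11·8=88, T→B 2·18=36. Service 443; fixed 135; total 578.
{A, B, C}: service 387 + fixed 194 = 581
{A, B, E}: P→A 4·8=32, Q→E 4·21=84, R→A 9·15=135, S→E 2·8=16, T→B 2·18=36. Service 303; fixed 285; total 588.
{A, B, C, D, E}: service 273 + fixed 481 = 754
No other subset beats 578.

Open B and C; minimum total cost 578.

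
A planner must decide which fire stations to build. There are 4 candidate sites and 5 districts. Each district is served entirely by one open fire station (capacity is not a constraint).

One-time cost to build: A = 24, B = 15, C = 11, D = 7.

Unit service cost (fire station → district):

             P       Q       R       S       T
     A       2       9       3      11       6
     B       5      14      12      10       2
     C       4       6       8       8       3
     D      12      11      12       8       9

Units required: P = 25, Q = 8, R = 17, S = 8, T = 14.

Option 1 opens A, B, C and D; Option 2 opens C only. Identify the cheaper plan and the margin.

Option 1 is cheaper by 103.

Option 1: {A, B, C, D}: P→A 2·25=50, Q→C 6·8=48, R→A 3·17=51, S→C 8·8=64, T→B 2·14=28. Service 241; fixed 57; total 298.
Option 2: {C}: P→C 4·25=100, Q→C 6·8=48, R→C 8·17=136, S→C 8·8=64, T→C 3·14=42. Service 390; fixed 11; total 401.
Difference: |298 − 401| = 103.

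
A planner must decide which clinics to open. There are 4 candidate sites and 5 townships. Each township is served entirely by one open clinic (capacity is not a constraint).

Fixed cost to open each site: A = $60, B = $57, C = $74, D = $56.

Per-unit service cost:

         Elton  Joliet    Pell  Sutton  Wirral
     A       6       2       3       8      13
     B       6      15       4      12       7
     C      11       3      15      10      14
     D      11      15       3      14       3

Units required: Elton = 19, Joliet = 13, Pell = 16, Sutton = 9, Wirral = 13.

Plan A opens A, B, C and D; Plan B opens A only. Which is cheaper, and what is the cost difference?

Plan A: {A, B, C, D}: Elton→A 6·19=114, Joliet→A 2·13=26, Pell→A 3·16=48, Sutton→A 8·9=72, Wirral→D 3·13=39. Service 299; fixed 247; total 546.
Plan B: {A}: Elton→A 6·19=114, Joliet→A 2·13=26, Pell→A 3·16=48, Sutton→A 8·9=72, Wirral→A 13·13=169. Service 429; fixed 60; total 489.
Difference: |546 − 489| = 57.

Plan B is cheaper by 57.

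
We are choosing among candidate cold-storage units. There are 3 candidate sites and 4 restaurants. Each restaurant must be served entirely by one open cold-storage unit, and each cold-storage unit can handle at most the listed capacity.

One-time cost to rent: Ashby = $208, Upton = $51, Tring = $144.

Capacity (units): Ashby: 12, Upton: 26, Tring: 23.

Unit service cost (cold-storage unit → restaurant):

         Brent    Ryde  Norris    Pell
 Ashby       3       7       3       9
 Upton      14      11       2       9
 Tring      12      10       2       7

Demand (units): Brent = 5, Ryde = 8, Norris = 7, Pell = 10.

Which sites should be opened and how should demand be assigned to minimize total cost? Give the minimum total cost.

Open {Upton, Tring}: Brent→Tring 12·5=60, Ryde→Tring 10·8=80, Norris→Upton 2·7=14, Pell→Tring 7·10=70.
Loads: Upton carries 7/26, Tring carries 23/23. Service 224; fixed 195; total 419.
Next best feasible plan costs 427.

Minimum total cost: 419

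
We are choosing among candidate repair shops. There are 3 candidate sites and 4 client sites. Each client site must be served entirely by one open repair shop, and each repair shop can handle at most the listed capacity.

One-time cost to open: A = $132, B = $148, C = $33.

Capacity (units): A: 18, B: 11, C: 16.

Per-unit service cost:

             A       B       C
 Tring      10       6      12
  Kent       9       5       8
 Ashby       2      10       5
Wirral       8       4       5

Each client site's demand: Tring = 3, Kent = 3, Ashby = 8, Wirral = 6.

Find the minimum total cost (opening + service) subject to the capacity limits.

Open {A, C}: Tring→A 10·3=30, Kent→C 8·3=24, Ashby→A 2·8=16, Wirral→C 5·6=30.
Loads: A carries 11/18, C carries 9/16. Service 100; fixed 165; total 265.
Next best feasible plan costs 268.

Minimum total cost: 265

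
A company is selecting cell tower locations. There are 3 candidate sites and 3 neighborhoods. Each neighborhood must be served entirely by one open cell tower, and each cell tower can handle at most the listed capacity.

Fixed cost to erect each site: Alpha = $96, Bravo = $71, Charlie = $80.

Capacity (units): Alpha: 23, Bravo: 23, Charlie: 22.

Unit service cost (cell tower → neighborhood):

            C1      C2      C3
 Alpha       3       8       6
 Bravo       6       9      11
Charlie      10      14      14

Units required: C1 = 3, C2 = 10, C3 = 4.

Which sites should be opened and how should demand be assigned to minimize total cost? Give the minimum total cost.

Open {Alpha}: C1→Alpha 3·3=9, C2→Alpha 8·10=80, C3→Alpha 6·4=24.
Loads: Alpha carries 17/23. Service 113; fixed 96; total 209.
Next best feasible plan costs 223.

Minimum total cost: 209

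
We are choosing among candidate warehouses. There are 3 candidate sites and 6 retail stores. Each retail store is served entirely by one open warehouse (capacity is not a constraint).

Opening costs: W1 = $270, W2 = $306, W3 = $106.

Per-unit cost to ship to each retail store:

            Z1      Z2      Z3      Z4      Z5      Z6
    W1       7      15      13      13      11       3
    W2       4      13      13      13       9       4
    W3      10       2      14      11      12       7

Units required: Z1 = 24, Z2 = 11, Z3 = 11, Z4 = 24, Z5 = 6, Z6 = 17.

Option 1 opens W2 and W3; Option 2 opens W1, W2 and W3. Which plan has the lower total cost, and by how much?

Option 1: {W2, W3}: Z1→W2 4·24=96, Z2→W3 2·11=22, Z3→W2 13·11=143, Z4→W3 11·24=264, Z5→W2 9·6=54, Z6→W2 4·17=68. Service 647; fixed 412; total 1059.
Option 2: {W1, W2, W3}: Z1→W2 4·24=96, Z2→W3 2·11=22, Z3→W1 13·11=143, Z4→W3 11·24=264, Z5→W2 9·6=54, Z6→W1 3·17=51. Service 630; fixed 682; total 1312.
Difference: |1059 − 1312| = 253.

Option 1 is cheaper by 253.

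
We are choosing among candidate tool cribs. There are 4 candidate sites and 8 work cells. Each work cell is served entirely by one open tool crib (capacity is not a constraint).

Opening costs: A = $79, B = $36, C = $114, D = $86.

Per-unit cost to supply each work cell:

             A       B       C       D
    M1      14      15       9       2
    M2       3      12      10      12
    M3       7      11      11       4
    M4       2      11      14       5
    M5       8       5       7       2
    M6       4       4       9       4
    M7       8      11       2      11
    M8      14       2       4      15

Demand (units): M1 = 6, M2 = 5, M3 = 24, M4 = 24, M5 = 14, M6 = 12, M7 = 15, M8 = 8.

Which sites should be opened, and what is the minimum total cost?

Open A, B and D; minimum total cost 584.

For any fixed open set, each work cell goes to its cheapest open site; total = fixed + service.
{A, B, D}: M1→D 2·6=12, M2→A 3·5=15, M3→D 4·24=96, M4→A 2·24=48, M5→D 2·14=28, M6→A 4·12=48, M7→A 8·15=120, M8→B 2·8=16. Service 383; fixed 201; total 584.
{A, C, D}: M1→D 2·6=12, M2→A 3·5=15, M3→D 4·24=96, M4→A 2·24=48, M5→D 2·14=28, M6→A 4·12=48, M7→C 2·15=30, M8→C 4·8=32. Service 309; fixed 279; total 588.
{A, B, C, D}: service 293 + fixed 315 = 608
{B}: M1→B 15·6=90, M2→B 12·5=60, M3→B 11·24=264, M4→B 11·24=264, M5→B 5·14=70, M6→B 4·12=48, M7→B 11·15=165, M8→B 2·8=16. Service 977; fixed 36; total 1013.
(All 15 nonempty subsets were checked; A, B and D is lowest.)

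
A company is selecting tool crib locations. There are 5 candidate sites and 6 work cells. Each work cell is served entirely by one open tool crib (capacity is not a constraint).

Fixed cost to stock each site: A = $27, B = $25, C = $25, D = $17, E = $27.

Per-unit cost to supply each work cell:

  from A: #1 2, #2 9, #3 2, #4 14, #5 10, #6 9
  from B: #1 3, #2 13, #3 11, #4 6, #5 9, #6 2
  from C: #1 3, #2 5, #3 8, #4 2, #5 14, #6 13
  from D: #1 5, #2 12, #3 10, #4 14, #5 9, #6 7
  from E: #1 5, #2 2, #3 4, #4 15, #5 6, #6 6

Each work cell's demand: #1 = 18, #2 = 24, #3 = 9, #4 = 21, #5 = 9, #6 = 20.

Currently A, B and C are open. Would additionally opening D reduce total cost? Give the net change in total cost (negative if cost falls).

Current service cost with {A, B, C}: 337.
Adding D: each work cell re-picks its cheapest; new service cost 337, saving 0.
Extra fixed cost: 17. Net change = 17 − 0 = 17.
(Totals: 414 → 431.)

No — net change +17 (cost rises by 17).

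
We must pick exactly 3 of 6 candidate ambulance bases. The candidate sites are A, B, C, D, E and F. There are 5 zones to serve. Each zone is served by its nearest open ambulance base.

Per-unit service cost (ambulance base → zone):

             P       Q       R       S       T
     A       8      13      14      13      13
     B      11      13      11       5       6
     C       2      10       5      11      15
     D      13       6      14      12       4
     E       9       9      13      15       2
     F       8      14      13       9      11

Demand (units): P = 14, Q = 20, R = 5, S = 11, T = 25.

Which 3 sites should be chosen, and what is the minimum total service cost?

Choose B, C and D; total service cost 328.

With exactly 3 open, each zone uses its cheapest among the chosen.
{B, C, D}: P→C 2·14=28, Q→D 6·20=120, R→C 5·5=25, S→B 5·11=55, T→D 4·25=100. Service cost 328.
{B, C, E}: service cost 338
{C, D, E}: service cost 344
Among all 20 size-3 choices, {B, C, D} is lowest.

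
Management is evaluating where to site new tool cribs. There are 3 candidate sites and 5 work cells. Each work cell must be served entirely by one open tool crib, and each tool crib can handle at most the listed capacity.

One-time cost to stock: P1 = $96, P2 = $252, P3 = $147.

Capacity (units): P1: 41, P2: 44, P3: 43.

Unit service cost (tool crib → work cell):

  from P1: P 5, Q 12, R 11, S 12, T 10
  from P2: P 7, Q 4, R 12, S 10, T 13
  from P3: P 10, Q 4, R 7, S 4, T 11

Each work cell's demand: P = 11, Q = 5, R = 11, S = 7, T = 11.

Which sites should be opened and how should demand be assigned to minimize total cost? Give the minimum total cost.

Open {P1, P3}: P→P1 5·11=55, Q→P3 4·5=20, R→P3 7·11=77, S→P3 4·7=28, T→P1 10·11=110.
Loads: P1 carries 22/41, P3 carries 23/43. Service 290; fixed 243; total 533.
Next best feasible plan costs 544.

Minimum total cost: 533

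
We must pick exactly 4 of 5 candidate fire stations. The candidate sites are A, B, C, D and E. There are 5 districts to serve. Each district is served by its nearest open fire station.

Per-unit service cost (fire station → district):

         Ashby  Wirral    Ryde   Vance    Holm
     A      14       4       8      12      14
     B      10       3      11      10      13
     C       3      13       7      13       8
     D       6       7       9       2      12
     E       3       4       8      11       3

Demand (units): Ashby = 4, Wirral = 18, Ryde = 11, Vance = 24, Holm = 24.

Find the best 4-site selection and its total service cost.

Choose B, C, D and E; total service cost 263.

With exactly 4 open, each district uses its cheapest among the chosen.
{B, C, D, E}: Ashby→C 3·4=12, Wirral→B 3·18=54, Ryde→C 7·11=77, Vance→D 2·24=48, Holm→E 3·24=72. Service cost 263.
{A, B, D, E}: service cost 274
{A, C, D, E}: service cost 281
Among all 5 size-4 choices, {B, C, D, E} is lowest.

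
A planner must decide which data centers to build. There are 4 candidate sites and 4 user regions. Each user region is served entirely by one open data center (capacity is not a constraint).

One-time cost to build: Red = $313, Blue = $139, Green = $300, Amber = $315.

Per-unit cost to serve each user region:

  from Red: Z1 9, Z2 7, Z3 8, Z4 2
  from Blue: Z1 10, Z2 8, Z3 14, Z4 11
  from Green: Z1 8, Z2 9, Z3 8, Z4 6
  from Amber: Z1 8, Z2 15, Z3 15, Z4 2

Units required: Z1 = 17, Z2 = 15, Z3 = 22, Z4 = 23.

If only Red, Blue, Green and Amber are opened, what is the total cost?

Total cost: 1530

Each user region is assigned to its cheapest site among the open ones.
{Red, Blue, Green, Amber}: Z1→Green 8·17=136, Z2→Red 7·15=105, Z3→Red 8·22=176, Z4→Red 2·23=46. Service 463; fixed 1067; total 1530.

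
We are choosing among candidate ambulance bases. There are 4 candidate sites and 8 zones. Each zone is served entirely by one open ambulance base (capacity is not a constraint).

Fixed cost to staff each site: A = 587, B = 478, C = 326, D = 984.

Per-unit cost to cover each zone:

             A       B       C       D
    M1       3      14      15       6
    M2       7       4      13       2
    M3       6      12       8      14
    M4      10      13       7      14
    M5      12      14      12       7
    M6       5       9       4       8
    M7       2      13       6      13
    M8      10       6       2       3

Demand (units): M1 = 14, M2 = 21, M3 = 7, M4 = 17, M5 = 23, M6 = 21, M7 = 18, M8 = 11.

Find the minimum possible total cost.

For any fixed open set, each zone goes to its cheapest open site; total = fixed + service.
{C}: M1→C 15·14=210, M2→C 13·21=273, M3→C 8·7=56, M4→C 7·17=119, M5→C 12·23=276, M6→C 4·21=84, M7→C 6·18=108, M8→C 2·11=22. Service 1148; fixed 326; total 1474.
{A}: service 928 + fixed 587 = 1515
{A, C}: service 768 + fixed 913 = 1681
{A, B, C, D}: M1→A 3·14=42, M2→D 2·21=42, M3→A 6·7=42, M4→C 7·17=119, M5→D 7·23=161, M6→C 4·21=84, M7→A 2·18=36, M8→C 2·11=22. Service 548; fixed 2375; total 2923.
No other subset beats 1474.

Minimum total cost: 1474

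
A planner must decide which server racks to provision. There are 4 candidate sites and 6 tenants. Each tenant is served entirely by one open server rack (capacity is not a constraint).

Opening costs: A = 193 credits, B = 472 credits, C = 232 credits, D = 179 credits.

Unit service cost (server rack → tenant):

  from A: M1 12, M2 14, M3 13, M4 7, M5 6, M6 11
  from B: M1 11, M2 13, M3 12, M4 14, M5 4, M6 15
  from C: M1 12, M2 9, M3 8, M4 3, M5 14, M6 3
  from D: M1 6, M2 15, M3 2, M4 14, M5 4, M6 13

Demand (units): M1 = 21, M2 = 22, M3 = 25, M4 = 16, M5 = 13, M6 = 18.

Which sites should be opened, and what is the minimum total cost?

For any fixed open set, each tenant goes to its cheapest open site; total = fixed + service.
{C, D}: M1→D 6·21=126, M2→C 9·22=198, M3→D 2·25=50, M4→C 3·16=48, M5→D 4·13=52, M6→C 3·18=54. Service 528; fixed 411; total 939.
{A, C, D}: service 528 + fixed 604 = 1132
{C}: M1→C 12·21=252, M2→C 9·22=198, M3→C 8·25=200, M4→C 3·16=48, M5→C 14·13=182, M6→C 3·18=54. Service 934; fixed 232; total 1166.
{A, B, C, D}: service 528 + fixed 1076 = 1604
No other subset beats 939.

Open C and D; minimum total cost 939.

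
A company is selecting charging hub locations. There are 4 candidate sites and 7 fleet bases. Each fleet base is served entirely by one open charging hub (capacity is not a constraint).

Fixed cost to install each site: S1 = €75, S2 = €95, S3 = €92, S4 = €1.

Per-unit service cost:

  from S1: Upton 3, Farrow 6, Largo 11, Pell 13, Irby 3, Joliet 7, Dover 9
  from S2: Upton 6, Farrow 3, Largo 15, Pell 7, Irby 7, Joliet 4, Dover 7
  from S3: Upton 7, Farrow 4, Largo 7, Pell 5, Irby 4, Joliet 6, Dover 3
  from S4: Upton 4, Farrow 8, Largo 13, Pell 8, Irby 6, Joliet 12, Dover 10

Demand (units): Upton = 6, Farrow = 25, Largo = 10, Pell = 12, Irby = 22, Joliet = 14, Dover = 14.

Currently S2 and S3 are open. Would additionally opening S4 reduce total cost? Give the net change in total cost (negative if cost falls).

Yes — net change −11 (cost falls by 11).

Current service cost with {S2, S3}: 427.
Adding S4: each fleet base re-picks its cheapest; new service cost 415, saving 12.
Extra fixed cost: 1. Net change = 1 − 12 = -11.
(Totals: 614 → 603.)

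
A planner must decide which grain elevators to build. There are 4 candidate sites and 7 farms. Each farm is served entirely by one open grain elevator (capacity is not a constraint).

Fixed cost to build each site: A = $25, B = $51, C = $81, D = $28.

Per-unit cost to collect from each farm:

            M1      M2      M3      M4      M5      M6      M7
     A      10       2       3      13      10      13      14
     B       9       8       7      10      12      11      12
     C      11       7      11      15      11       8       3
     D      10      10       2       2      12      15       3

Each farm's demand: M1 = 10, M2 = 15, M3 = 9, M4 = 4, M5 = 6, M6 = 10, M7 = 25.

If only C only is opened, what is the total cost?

Each farm is assigned to its cheapest site among the open ones.
{C}: M1→C 11·10=110, M2→C 7·15=105, M3→C 11·9=99, M4→C 15·4=60, M5→C 11·6=66, M6→C 8·10=80, M7→C 3·25=75. Service 595; fixed 81; total 676.

Total cost: 676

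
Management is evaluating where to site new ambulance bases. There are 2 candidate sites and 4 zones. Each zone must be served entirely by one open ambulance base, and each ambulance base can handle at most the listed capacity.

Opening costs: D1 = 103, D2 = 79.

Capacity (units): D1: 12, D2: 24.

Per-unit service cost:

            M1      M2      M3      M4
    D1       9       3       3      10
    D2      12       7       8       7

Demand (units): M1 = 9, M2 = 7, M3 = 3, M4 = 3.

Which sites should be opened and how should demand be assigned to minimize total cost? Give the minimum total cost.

Minimum total cost: 281

Open {D2}: M1→D2 12·9=108, M2→D2 7·7=49, M3→D2 8·3=24, M4→D2 7·3=21.
Loads: D2 carries 22/24. Service 202; fixed 79; total 281.
Next best feasible plan costs 341.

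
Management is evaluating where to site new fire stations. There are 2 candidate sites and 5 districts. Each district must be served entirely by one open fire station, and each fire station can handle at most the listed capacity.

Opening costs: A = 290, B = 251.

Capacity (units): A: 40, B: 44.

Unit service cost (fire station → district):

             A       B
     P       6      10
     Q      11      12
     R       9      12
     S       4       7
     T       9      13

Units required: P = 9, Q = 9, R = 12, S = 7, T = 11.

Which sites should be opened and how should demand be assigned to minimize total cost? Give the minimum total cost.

Minimum total cost: 938

Open {A, B}: P→A 6·9=54, Q→B 12·9=108, R→A 9·12=108, S→A 4·7=28, T→A 9·11=99.
Loads: A carries 39/40, B carries 9/44. Service 397; fixed 541; total 938.
Next best feasible plan costs 959.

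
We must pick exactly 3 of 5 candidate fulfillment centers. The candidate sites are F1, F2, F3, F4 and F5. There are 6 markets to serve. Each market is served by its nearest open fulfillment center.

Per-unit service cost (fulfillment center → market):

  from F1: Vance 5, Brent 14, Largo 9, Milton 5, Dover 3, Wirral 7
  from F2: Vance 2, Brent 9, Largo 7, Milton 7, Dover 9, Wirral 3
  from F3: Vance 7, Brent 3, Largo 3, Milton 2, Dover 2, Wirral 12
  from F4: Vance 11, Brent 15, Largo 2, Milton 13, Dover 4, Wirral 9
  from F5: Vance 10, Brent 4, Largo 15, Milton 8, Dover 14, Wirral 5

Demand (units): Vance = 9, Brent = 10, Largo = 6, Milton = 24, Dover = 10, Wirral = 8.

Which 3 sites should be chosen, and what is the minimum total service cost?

With exactly 3 open, each market uses its cheapest among the chosen.
{F2, F3, F4}: Vance→F2 2·9=18, Brent→F3 3·10=30, Largo→F4 2·6=12, Milton→F3 2·24=48, Dover→F3 2·10=20, Wirral→F2 3·8=24. Service cost 152.
{F1, F2, F3}: service cost 158
{F2, F3, F5}: service cost 158
Among all 10 size-3 choices, {F2, F3, F4} is lowest.

Choose F2, F3 and F4; total service cost 152.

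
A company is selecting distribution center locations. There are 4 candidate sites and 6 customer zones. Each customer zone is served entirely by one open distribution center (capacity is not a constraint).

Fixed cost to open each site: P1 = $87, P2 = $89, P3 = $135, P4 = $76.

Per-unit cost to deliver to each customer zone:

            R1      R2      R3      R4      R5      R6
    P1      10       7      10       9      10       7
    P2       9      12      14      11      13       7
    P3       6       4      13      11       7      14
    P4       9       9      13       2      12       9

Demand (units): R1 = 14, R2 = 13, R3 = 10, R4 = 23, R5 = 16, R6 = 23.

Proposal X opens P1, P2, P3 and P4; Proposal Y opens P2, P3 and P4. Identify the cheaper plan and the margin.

Proposal Y is cheaper by 57.

Proposal X: {P1, P2, P3, P4}: R1→P3 6·14=84, R2→P3 4·13=52, R3→P1 10·10=100, R4→P4 2·23=46, R5→P3 7·16=112, R6→P1 7·23=161. Service 555; fixed 387; total 942.
Proposal Y: {P2, P3, P4}: R1→P3 6·14=84, R2→P3 4·13=52, R3→P3 13·10=130, R4→P4 2·23=46, R5→P3 7·16=112, R6→P2 7·23=161. Service 585; fixed 300; total 885.
Difference: |942 − 885| = 57.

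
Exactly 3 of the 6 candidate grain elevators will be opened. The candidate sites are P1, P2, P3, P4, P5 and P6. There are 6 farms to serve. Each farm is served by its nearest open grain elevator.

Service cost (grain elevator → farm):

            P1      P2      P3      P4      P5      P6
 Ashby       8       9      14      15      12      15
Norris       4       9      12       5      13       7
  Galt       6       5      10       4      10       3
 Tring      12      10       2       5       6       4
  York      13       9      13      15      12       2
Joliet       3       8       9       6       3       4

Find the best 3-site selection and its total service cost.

Choose P1, P3 and P6; total service cost 22.

With exactly 3 open, each farm uses its cheapest among the chosen.
{P1, P3, P6}: Ashby→P1 8, Norris→P1 4, Galt→P6 3, Tring→P3 2, York→P6 2, Joliet→P1 3. Service cost 22.
{P1, P2, P6}: service cost 24
{P1, P4, P6}: service cost 24
Among all 20 size-3 choices, {P1, P3, P6} is lowest.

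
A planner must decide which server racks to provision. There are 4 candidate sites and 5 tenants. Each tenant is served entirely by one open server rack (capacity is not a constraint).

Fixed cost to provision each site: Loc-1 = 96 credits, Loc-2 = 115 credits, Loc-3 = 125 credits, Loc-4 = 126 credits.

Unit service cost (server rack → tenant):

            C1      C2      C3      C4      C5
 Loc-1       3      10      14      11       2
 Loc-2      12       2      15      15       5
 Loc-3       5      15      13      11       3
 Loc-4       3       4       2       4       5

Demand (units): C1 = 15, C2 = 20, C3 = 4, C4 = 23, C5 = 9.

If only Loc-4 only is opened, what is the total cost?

Total cost: 396

Each tenant is assigned to its cheapest site among the open ones.
{Loc-4}: C1→Loc-4 3·15=45, C2→Loc-4 4·20=80, C3→Loc-4 2·4=8, C4→Loc-4 4·23=92, C5→Loc-4 5·9=45. Service 270; fixed 126; total 396.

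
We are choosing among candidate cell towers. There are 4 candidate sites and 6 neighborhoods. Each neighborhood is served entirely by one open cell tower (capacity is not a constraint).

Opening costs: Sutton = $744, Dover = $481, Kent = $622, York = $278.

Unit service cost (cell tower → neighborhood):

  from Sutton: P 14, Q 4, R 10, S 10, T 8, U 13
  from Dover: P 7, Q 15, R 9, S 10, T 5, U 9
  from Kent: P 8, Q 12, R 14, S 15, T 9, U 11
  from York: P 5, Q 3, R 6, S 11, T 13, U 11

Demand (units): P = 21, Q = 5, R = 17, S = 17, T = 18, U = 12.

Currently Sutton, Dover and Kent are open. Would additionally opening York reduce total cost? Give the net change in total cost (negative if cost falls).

No — net change +180 (cost rises by 180).

Current service cost with {Sutton, Dover, Kent}: 688.
Adding York: each neighborhood re-picks its cheapest; new service cost 590, saving 98.
Extra fixed cost: 278. Net change = 278 − 98 = 180.
(Totals: 2535 → 2715.)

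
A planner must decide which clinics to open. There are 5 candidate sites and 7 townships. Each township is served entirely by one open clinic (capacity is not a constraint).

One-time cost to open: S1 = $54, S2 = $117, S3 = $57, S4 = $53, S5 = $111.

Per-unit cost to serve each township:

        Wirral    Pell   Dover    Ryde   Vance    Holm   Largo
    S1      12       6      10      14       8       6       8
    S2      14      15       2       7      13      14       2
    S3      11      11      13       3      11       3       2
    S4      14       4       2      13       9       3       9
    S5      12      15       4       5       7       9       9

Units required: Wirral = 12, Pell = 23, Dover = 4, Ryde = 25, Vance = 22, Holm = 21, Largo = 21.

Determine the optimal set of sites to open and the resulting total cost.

For any fixed open set, each township goes to its cheapest open site; total = fixed + service.
{S3, S4}: Wirral→S3 11·12=132, Pell→S4 4·23=92, Dover→S4 2·4=8, Ryde→S3 3·25=75, Vance→S4 9·22=198, Holm→S3 3·21=63, Largo→S3 2·21=42. Service 610; fixed 110; total 720.
{S1, S3, S4}: Wirral→S3 11·12=132, Pell→S4 4·23=92, Dover→S4 2·4=8, Ryde→S3 3·25=75, Vance→S1 8·22=176, Holm→S3 3·21=63, Largo→S3 2·21=42. Service 588; fixed 164; total 752.
{S1, S3}: service 666 + fixed 111 = 777
{S1, S2, S3, S4, S5}: Wirral→S3 11·12=132, Pell→S4 4·23=92, Dover→S2 2·4=8, Ryde→S3 3·25=75, Vance→S5 7·22=154, Holm→S3 3·21=63, Largo→S2 2·21=42. Service 566; fixed 392; total 958.
No other subset beats 720.

Open S3 and S4; minimum total cost 720.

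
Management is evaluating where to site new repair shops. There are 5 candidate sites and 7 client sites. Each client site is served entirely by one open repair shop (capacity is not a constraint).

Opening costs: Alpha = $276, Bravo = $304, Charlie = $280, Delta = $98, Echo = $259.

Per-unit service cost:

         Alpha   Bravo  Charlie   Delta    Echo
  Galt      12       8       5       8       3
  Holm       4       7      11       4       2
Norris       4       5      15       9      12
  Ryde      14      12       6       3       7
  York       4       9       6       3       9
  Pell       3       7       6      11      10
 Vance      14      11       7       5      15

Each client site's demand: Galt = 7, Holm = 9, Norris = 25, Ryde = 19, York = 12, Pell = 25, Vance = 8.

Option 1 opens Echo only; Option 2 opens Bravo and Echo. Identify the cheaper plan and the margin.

Option 1: {Echo}: Galt→Echo 3·7=21, Holm→Echo 2·9=18, Norris→Echo 12·25=300, Ryde→Echo 7·19=133, York→Echo 9·12=108, Pell→Echo 10·25=250, Vance→Echo 15·8=120. Service 950; fixed 259; total 1209.
Option 2: {Bravo, Echo}: Galt→Echo 3·7=21, Holm→Echo 2·9=18, Norris→Bravo 5·25=125, Ryde→Echo 7·19=133, York→Bravo 9·12=108, Pell→Bravo 7·25=175, Vance→Bravo 11·8=88. Service 668; fixed 563; total 1231.
Difference: |1209 − 1231| = 22.

Option 1 is cheaper by 22.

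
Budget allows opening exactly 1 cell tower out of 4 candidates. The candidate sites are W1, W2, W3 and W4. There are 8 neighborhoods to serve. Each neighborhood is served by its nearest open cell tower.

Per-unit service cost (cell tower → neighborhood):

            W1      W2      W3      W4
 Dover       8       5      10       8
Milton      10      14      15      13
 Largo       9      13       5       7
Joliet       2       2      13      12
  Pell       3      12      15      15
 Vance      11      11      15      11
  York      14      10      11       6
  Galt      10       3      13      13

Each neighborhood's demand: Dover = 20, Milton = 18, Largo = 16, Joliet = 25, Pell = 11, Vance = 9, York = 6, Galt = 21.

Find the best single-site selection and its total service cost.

With exactly 1 open, each neighborhood uses its cheapest among the chosen.
{W1}: Dover→W1 8·20=160, Milton→W1 10·18=180, Largo→W1 9·16=144, Joliet→W1 2·25=50, Pell→W1 3·11=33, Vance→W1 11·9=99, York→W1 14·6=84, Galt→W1 10·21=210. Service cost 960.
{W2}: service cost 964
{W4}: service cost 1379
Among all 4 size-1 choices, {W1} is lowest.

Choose W1 only; total service cost 960.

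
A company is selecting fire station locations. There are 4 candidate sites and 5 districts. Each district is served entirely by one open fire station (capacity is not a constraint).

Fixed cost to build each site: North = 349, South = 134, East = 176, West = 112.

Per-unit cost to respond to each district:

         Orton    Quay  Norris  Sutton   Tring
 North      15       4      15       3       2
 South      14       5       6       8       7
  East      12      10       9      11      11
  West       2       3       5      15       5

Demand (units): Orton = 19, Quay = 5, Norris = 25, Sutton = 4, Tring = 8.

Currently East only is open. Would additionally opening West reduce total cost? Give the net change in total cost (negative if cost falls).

Yes — net change −261 (cost falls by 261).

Current service cost with {East}: 635.
Adding West: each district re-picks its cheapest; new service cost 262, saving 373.
Extra fixed cost: 112. Net change = 112 − 373 = -261.
(Totals: 811 → 550.)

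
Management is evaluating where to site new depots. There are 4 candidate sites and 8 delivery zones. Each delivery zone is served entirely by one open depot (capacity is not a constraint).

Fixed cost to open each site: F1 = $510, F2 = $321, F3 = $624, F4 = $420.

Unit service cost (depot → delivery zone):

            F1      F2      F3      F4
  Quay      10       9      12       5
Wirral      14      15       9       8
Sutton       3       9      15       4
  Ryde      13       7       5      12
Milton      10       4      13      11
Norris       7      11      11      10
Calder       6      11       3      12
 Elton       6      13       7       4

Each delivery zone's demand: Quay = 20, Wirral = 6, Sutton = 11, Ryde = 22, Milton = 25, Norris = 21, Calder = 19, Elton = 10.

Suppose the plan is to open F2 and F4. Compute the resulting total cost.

Total cost: 1646

Each delivery zone is assigned to its cheapest site among the open ones.
{F2, F4}: Quay→F4 5·20=100, Wirral→F4 8·6=48, Sutton→F4 4·11=44, Ryde→F2 7·22=154, Milton→F2 4·25=100, Norris→F4 10·21=210, Calder→F2 11·19=209, Elton→F4 4·10=40. Service 905; fixed 741; total 1646.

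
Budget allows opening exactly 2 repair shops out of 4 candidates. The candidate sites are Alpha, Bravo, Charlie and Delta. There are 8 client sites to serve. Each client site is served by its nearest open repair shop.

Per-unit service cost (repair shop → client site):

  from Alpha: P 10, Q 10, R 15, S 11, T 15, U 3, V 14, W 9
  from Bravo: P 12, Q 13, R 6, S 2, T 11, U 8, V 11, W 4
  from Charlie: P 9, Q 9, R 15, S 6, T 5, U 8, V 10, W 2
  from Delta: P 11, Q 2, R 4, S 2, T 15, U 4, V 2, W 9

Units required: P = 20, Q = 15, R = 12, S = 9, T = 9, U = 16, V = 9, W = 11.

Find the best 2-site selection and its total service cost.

With exactly 2 open, each client site uses its cheapest among the chosen.
{Charlie, Delta}: P→Charlie 9·20=180, Q→Delta 2·15=30, R→Delta 4·12=48, S→Delta 2·9=18, T→Charlie 5·9=45, U→Delta 4·16=64, V→Delta 2·9=18, W→Charlie 2·11=22. Service cost 425.
{Bravo, Delta}: service cost 541
{Alpha, Delta}: service cost 596
Among all 6 size-2 choices, {Charlie, Delta} is lowest.

Choose Charlie and Delta; total service cost 425.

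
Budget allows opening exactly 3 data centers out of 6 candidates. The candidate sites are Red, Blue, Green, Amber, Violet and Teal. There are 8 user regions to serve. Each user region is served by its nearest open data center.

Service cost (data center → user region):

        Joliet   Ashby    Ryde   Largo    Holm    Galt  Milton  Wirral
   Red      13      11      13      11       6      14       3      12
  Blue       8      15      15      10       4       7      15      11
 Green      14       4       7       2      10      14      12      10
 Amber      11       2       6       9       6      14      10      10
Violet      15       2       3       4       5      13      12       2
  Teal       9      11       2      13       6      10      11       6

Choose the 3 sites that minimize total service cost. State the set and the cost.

Choose Red, Blue and Violet; total service cost 33.

With exactly 3 open, each user region uses its cheapest among the chosen.
{Red, Blue, Violet}: Joliet→Blue 8, Ashby→Violet 2, Ryde→Violet 3, Largo→Violet 4, Holm→Blue 4, Galt→Blue 7, Milton→Red 3, Wirral→Violet 2. Service cost 33.
{Red, Violet, Teal}: service cost 37
{Blue, Green, Violet}: service cost 40
Among all 20 size-3 choices, {Red, Blue, Violet} is lowest.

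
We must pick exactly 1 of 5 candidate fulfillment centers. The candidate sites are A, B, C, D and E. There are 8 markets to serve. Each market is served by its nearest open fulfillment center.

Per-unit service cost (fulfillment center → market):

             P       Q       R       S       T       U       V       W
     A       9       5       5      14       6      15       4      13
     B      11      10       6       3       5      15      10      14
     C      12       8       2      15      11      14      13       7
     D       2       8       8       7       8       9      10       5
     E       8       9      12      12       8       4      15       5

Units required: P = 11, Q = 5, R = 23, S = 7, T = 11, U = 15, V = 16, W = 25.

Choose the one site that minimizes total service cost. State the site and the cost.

With exactly 1 open, each market uses its cheapest among the chosen.
{D}: P→D 2·11=22, Q→D 8·5=40, R→D 8·23=184, S→D 7·7=49, T→D 8·11=88, U→D 9·15=135, V→D 10·16=160, W→D 5·25=125. Service cost 803.
{E}: service cost 1006
{A}: service cost 1017
Among all 5 size-1 choices, {D} is lowest.

Choose D only; total service cost 803.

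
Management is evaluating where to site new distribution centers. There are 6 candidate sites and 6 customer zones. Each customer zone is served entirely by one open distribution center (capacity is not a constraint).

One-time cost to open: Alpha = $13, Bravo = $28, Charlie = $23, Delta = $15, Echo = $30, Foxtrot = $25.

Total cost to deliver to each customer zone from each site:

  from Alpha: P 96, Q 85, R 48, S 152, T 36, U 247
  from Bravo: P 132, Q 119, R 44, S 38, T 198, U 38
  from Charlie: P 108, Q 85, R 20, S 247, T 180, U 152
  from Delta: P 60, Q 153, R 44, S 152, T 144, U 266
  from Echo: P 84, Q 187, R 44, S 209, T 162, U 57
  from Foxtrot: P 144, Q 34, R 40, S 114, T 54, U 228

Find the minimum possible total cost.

For any fixed open set, each customer zone goes to its cheapest open site; total = fixed + service.
{Alpha, Bravo, Delta, Foxtrot}: P→Delta 60, Q→Foxtrot 34, R→Foxtrot 40, S→Bravo 38, T→Alpha 36, U→Bravo 38. Service 246; fixed 81; total 327.
{Alpha, Bravo, Charlie, Delta, Foxtrot}: service 226 + fixed 104 = 330
{Bravo, Delta, Foxtrot}: service 264 + fixed 68 = 332
{Alpha, Bravo, Charlie, Delta, Echo, Foxtrot}: service 226 + fixed 134 = 360
No other subset beats 327.

Minimum total cost: 327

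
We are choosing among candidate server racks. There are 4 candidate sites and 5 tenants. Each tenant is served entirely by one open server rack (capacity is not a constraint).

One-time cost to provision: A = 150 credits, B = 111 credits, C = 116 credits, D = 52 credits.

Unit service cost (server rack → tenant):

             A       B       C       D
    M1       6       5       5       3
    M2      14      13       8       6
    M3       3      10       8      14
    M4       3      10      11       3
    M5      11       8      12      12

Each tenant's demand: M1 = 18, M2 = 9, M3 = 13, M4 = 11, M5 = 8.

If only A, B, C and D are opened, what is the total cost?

Total cost: 673

Each tenant is assigned to its cheapest site among the open ones.
{A, B, C, D}: M1→D 3·18=54, M2→D 6·9=54, M3→A 3·13=39, M4→A 3·11=33, M5→B 8·8=64. Service 244; fixed 429; total 673.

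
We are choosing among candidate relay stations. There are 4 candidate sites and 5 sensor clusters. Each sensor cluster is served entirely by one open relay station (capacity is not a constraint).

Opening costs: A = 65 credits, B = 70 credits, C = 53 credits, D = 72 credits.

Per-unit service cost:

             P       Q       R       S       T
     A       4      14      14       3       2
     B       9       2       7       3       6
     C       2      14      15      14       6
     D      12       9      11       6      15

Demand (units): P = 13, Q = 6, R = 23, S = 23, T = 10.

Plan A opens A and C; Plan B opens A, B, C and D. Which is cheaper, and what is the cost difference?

Plan A: {A, C}: P→C 2·13=26, Q→A 14·6=84, R→A 14·23=322, S→A 3·23=69, T→A 2·10=20. Service 521; fixed 118; total 639.
Plan B: {A, B, C, D}: P→C 2·13=26, Q→B 2·6=12, R→B 7·23=161, S→A 3·23=69, T→A 2·10=20. Service 288; fixed 260; total 548.
Difference: |639 − 548| = 91.

Plan B is cheaper by 91.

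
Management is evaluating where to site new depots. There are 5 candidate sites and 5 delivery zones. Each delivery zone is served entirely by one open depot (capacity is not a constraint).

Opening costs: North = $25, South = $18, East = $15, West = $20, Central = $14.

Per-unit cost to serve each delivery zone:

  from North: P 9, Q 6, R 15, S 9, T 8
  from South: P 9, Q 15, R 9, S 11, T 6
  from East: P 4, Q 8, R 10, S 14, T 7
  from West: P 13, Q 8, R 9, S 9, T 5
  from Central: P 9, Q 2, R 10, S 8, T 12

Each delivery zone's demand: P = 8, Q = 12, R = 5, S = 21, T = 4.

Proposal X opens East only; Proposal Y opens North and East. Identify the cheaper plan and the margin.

Proposal X: {East}: P→East 4·8=32, Q→East 8·12=96, R→East 10·5=50, S→East 14·21=294, T→East 7·4=28. Service 500; fixed 15; total 515.
Proposal Y: {North, East}: P→East 4·8=32, Q→North 6·12=72, R→East 10·5=50, S→North 9·21=189, T→East 7·4=28. Service 371; fixed 40; total 411.
Difference: |515 − 411| = 104.

Proposal Y is cheaper by 104.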